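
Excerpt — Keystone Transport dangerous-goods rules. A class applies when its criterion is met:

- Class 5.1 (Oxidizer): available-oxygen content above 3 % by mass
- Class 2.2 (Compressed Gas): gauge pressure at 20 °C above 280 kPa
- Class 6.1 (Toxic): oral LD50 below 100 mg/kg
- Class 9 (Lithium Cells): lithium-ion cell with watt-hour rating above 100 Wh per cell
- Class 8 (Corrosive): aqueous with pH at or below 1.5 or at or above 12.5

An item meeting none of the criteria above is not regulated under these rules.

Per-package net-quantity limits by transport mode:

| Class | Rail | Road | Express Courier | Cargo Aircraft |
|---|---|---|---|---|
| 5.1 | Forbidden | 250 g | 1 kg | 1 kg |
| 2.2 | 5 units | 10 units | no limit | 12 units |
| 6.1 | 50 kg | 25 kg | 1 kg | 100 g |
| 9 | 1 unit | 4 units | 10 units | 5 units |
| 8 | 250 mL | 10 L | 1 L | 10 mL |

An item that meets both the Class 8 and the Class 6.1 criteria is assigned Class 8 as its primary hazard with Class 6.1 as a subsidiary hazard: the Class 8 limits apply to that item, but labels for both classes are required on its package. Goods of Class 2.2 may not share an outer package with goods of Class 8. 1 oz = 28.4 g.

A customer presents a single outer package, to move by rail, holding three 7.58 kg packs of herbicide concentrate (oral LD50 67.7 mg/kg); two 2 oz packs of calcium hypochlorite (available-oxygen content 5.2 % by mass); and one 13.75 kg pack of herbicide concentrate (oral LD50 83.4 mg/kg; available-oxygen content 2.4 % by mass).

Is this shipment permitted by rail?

No

Oral LD50 67.7 mg/kg meets the Class 6.1 criterion (Toxic), so the herbicide concentrate is Class 6.1.
The calcium hypochlorite has available-oxygen content 5.2 % by mass, which is > 3 % by mass, so it is Class 5.1 (Oxidizer).
Herbicide concentrate: oral LD50 83.4 mg/kg < 100 mg/kg → Class 6.1 (Toxic).
Class 5.1 quantity: two 2 oz packs = 113.6 g.
By rail, Class 5.1 is Forbidden regardless of quantity.
Class 6.1 net quantity: (three 7.58 kg packs = 22.74 kg) + 13.75 kg = 36.49 kg.
36.49 kg ≤ 50 kg (rail limit, Class 6.1) — within limit.
The segregation rule (Class 2.2 with Class 8) does not apply to Class 5.1 with Class 6.1.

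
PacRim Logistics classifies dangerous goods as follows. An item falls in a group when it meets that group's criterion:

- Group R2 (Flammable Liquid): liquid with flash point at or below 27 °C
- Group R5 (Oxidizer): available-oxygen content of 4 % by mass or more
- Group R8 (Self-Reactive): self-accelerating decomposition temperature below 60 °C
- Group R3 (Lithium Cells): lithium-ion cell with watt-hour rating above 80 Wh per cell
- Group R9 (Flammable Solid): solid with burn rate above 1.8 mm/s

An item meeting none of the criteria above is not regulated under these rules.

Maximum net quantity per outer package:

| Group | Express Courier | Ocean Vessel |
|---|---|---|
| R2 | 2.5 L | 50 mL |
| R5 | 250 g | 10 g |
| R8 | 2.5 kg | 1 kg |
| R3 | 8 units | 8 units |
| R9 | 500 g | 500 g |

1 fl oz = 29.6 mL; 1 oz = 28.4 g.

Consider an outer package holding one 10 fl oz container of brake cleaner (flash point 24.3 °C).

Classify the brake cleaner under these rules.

Group R2

With flash point 24.3 °C (≤ 27 °C), the brake cleaner falls in Group R2.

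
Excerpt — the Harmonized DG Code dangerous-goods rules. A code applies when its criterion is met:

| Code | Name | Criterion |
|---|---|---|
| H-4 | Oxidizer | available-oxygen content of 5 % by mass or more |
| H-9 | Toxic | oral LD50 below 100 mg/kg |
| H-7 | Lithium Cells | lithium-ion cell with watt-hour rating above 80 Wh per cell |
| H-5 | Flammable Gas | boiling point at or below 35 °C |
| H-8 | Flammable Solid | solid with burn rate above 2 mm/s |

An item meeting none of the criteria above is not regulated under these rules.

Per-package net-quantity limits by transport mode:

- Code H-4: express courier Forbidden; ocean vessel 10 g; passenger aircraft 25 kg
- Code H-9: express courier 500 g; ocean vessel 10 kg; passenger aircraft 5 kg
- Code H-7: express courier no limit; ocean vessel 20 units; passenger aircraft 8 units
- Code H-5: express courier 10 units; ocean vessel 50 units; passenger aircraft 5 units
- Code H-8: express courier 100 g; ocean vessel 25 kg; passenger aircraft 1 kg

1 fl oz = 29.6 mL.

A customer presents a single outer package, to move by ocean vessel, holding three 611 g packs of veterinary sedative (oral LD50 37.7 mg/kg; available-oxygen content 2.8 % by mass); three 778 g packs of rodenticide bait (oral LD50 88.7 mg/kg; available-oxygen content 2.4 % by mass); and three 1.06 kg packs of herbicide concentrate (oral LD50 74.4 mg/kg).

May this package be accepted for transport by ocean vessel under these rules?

With oral LD50 37.7 mg/kg (< 100 mg/kg), the veterinary sedative falls in Code H-9.
With oral LD50 88.7 mg/kg (< 100 mg/kg), the rodenticide bait falls in Code H-9.
Oral LD50 74.4 mg/kg meets the Code H-9 criterion (Toxic), so the herbicide concentrate is Code H-9.
Total Code H-9: (three 611 g packs = 1.833 kg) + (three 778 g packs = 2.334 kg) + (three 1.06 kg packs = 3.18 kg) = 7.347 kg.
7.347 kg ≤ 10 kg (ocean vessel limit, Code H-9) — within limit.

Yes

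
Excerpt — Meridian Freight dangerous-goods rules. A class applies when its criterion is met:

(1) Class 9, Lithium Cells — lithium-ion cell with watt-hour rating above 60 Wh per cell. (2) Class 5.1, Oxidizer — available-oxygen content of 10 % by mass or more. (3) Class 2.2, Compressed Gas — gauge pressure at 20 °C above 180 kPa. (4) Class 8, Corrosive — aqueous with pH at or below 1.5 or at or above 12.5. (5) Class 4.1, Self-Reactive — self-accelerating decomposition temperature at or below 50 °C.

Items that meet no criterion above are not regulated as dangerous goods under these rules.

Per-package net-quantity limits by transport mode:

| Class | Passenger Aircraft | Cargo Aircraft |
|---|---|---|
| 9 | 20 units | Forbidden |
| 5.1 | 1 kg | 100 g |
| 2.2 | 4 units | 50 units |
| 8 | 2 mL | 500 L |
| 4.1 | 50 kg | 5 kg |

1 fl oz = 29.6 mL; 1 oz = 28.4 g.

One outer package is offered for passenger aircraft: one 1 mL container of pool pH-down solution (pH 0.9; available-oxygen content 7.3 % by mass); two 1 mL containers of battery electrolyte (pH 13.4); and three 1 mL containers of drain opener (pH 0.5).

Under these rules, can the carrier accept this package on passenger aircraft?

No

The pool pH-down solution has pH 0.9, which is ≤ 1.5, so it is Class 8 (Corrosive).
With pH 13.4 (≥ 12.5), the battery electrolyte falls in Class 8.
pH 0.5 meets the Class 8 criterion (Corrosive), so the drain opener is Class 8.
Class 8 net quantity: 1 mL + (two 1 mL containers = 2 mL) + (three 1 mL containers = 3 mL) = 6 mL.
That exceeds the Class 8 passenger aircraft limit of 2 mL.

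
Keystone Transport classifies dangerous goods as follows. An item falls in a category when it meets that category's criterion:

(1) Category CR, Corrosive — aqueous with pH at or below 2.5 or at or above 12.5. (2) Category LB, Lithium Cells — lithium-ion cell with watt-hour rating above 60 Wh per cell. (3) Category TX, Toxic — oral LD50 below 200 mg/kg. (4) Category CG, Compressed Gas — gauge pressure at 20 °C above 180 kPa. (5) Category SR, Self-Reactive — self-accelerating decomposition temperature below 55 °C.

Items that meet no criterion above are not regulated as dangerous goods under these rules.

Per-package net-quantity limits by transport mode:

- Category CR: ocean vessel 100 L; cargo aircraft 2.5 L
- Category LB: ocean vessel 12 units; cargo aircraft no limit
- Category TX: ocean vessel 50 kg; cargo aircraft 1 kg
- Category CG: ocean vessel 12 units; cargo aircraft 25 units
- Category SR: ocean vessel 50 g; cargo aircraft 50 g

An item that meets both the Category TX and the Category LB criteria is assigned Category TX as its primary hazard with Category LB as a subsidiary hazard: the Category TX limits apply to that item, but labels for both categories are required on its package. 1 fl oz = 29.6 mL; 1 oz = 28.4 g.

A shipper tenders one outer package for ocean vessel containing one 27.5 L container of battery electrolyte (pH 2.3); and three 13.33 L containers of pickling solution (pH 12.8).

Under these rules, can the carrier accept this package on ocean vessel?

Yes

pH 2.3 meets the Category CR criterion (Corrosive), so the battery electrolyte is Category CR.
The pickling solution has pH 12.8, which is ≥ 12.5, so it is Category CR (Corrosive).
Category CR net quantity: 27.5 L + (three 13.33 L containers = 39.99 L) = 67.49 L.
67.49 L is within the ocean vessel limit of 100 L for Category CR.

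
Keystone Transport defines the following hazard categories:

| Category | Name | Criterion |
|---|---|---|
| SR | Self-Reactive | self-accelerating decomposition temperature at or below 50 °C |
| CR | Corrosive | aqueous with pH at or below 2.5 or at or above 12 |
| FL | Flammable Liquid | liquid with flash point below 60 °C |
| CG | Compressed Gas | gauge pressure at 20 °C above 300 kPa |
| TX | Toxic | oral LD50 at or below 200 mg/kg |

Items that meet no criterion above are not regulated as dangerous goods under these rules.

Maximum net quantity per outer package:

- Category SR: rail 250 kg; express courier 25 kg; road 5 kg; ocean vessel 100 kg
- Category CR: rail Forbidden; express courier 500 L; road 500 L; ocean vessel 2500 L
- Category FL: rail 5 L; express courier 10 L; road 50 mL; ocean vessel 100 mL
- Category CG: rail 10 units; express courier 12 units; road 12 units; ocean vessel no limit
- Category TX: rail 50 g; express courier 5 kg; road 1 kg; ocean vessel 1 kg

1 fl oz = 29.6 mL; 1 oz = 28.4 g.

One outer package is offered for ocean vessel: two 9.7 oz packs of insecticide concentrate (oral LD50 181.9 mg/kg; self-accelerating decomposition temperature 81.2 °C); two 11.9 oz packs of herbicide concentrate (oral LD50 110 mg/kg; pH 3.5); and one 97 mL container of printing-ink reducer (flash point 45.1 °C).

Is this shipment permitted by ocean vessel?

No

Insecticide concentrate: oral LD50 181.9 mg/kg ≤ 200 mg/kg → Category TX (Toxic).
With oral LD50 110 mg/kg (≤ 200 mg/kg), the herbicide concentrate falls in Category TX.
With flash point 45.1 °C (< 60 °C), the printing-ink reducer falls in Category FL.
Category TX net quantity: (two 9.7 oz packs = 550.96 g) + (two 11.9 oz packs = 675.92 g) = 1226.88 g.
1226.88 g exceeds the ocean vessel limit of 1 kg for Category TX.
Category FL quantity: 97 mL.
97 mL is within the ocean vessel limit of 100 mL for Category FL.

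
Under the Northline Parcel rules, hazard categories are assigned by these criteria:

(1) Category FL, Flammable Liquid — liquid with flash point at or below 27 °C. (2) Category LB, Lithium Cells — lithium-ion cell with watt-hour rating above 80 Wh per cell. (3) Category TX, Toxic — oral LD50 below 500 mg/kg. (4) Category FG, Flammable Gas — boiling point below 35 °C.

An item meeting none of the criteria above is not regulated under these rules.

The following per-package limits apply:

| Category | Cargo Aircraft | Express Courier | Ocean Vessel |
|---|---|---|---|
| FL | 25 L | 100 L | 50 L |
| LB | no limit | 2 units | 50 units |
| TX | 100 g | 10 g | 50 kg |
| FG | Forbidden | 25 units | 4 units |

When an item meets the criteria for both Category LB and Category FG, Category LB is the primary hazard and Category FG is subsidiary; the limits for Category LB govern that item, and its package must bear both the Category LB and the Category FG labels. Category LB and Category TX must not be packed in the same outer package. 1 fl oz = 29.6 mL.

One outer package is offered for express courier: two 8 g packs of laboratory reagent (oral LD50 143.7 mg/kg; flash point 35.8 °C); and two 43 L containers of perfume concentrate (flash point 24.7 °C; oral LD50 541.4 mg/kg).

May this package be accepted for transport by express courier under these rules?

No

Laboratory reagent: oral LD50 143.7 mg/kg < 500 mg/kg → Category TX (Toxic).
The perfume concentrate has flash point 24.7 °C, which is ≤ 27 °C, so it is Category FL (Flammable Liquid).
Category FL quantity: two 43 L containers = 86 L.
That is within the Category FL express courier limit of 100 L.
Category TX quantity: two 8 g packs = 16 g.
16 g > 10 g (express courier limit, Category TX) — over the limit.
The segregation rule (Category LB with Category TX) does not apply to Category FL with Category TX.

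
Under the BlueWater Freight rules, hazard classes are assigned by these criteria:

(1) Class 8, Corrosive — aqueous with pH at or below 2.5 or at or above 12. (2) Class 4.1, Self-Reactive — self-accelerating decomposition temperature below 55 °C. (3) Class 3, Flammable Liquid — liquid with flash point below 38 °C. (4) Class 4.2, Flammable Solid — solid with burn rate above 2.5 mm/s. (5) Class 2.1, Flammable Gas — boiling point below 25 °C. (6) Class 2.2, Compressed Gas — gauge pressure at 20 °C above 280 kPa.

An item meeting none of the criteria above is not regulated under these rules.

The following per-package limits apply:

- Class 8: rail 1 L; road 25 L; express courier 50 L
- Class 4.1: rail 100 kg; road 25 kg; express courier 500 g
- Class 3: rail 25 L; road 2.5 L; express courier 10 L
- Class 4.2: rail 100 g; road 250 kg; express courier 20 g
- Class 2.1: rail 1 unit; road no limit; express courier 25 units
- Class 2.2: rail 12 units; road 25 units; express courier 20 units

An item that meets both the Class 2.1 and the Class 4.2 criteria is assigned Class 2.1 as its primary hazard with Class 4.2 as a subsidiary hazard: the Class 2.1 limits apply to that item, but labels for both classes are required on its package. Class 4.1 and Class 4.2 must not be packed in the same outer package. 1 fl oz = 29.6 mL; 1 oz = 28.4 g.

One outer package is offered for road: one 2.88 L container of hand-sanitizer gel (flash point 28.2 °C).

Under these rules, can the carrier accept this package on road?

No

The hand-sanitizer gel has flash point 28.2 °C, which is < 38 °C, so it is Class 3 (Flammable Liquid).
Class 3 quantity: 2.88 L.
2.88 L > 2.5 L (road limit, Class 3) — over the limit.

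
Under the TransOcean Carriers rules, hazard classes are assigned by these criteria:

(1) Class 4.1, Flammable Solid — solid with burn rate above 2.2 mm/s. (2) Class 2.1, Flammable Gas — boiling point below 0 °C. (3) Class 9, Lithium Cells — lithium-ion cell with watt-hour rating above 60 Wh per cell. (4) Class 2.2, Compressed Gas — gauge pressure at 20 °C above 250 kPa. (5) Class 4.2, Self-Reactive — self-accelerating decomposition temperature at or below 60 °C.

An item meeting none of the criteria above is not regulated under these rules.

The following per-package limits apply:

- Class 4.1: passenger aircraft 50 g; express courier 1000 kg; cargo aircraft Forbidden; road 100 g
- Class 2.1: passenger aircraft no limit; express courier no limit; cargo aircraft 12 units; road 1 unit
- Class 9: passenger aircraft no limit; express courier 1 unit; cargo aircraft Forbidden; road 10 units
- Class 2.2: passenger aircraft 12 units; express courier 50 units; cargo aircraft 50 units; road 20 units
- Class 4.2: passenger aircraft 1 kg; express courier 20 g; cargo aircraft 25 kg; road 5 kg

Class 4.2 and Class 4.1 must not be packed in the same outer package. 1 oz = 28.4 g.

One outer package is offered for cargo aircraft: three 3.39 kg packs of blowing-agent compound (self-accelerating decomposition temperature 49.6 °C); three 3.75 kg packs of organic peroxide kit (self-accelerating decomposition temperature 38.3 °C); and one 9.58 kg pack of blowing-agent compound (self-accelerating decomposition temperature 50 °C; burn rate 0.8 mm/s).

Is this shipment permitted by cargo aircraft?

No

Blowing-agent compound: self-accelerating decomposition temperature 49.6 °C ≤ 60 °C → Class 4.2 (Self-Reactive).
Organic peroxide kit: self-accelerating decomposition temperature 38.3 °C ≤ 60 °C → Class 4.2 (Self-Reactive).
Blowing-agent compound: self-accelerating decomposition temperature 50 °C ≤ 60 °C → Class 4.2 (Self-Reactive).
Class 4.2 net quantity: (three 3.39 kg packs = 10.17 kg) + (three 3.75 kg packs = 11.25 kg) + 9.58 kg = 31 kg.
31 kg > 25 kg (cargo aircraft limit, Class 4.2) — over the limit.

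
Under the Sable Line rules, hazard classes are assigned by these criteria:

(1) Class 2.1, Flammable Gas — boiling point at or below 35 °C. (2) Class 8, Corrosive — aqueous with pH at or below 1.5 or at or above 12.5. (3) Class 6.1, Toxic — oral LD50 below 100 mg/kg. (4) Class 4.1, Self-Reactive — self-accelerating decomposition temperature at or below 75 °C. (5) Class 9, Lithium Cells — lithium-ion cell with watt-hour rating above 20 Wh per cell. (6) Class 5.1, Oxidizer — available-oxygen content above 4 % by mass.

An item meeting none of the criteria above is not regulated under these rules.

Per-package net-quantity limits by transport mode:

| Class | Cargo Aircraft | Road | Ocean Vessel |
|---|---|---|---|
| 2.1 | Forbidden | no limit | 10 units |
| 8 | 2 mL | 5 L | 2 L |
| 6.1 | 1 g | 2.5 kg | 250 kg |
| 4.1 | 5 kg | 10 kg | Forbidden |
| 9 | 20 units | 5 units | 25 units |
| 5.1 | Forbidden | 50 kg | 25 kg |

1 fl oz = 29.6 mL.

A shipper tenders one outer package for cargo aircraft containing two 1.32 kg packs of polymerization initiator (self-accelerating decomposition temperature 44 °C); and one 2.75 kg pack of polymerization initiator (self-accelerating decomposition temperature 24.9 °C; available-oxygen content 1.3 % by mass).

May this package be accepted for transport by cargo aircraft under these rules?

No

With self-accelerating decomposition temperature 44 °C (≤ 75 °C), the polymerization initiator falls in Class 4.1.
With self-accelerating decomposition temperature 24.9 °C (≤ 75 °C), the polymerization initiator falls in Class 4.1.
Class 4.1 net quantity: (two 1.32 kg packs = 2.64 kg) + 2.75 kg = 5.39 kg.
5.39 kg exceeds the cargo aircraft limit of 5 kg for Class 4.1.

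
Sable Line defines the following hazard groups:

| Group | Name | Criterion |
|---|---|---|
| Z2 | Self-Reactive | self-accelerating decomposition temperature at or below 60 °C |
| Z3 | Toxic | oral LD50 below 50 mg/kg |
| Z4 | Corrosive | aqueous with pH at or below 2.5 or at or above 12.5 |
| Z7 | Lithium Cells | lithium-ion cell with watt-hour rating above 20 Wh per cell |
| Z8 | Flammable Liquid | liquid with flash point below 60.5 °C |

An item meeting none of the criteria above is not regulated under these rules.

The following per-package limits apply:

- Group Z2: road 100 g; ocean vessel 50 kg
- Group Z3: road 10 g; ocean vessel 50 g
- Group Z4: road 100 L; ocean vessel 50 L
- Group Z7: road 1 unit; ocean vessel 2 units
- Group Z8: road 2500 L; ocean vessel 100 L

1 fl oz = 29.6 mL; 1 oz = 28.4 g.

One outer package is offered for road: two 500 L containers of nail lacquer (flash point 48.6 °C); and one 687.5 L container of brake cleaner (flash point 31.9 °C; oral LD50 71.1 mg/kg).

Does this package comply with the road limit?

Yes

Flash point 48.6 °C meets the Group Z8 criterion (Flammable Liquid), so the nail lacquer is Group Z8.
Flash point 31.9 °C meets the Group Z8 criterion (Flammable Liquid), so the brake cleaner is Group Z8.
Group Z8 net quantity: (two 500 L containers = 1000 L) + 687.5 L = 1687.5 L.
1687.5 L ≤ 2500 L (road limit, Group Z8) — within limit.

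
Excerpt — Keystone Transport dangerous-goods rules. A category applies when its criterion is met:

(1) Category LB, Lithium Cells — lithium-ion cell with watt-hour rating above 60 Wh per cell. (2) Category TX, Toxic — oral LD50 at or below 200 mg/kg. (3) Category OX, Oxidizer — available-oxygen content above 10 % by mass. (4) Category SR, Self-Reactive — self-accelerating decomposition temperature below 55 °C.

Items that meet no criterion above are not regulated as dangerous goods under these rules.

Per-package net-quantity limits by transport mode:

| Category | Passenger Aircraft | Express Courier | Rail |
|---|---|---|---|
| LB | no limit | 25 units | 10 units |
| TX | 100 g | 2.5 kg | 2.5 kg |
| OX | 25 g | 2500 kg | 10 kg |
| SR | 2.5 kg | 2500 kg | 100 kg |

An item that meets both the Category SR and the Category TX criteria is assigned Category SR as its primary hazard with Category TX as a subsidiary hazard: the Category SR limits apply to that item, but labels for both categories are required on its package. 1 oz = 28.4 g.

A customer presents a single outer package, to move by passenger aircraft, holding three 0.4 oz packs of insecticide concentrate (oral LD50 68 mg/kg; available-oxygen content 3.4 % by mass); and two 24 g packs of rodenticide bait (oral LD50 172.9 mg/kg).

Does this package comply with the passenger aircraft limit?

Yes

Oral LD50 68 mg/kg meets the Category TX criterion (Toxic), so the insecticide concentrate is Category TX.
With oral LD50 172.9 mg/kg (≤ 200 mg/kg), the rodenticide bait falls in Category TX.
Category TX net quantity: (three 0.4 oz packs = 34.08 g) + (two 24 g packs = 48 g) = 82.08 g.
82.08 g ≤ 100 g (passenger aircraft limit, Category TX) — within limit.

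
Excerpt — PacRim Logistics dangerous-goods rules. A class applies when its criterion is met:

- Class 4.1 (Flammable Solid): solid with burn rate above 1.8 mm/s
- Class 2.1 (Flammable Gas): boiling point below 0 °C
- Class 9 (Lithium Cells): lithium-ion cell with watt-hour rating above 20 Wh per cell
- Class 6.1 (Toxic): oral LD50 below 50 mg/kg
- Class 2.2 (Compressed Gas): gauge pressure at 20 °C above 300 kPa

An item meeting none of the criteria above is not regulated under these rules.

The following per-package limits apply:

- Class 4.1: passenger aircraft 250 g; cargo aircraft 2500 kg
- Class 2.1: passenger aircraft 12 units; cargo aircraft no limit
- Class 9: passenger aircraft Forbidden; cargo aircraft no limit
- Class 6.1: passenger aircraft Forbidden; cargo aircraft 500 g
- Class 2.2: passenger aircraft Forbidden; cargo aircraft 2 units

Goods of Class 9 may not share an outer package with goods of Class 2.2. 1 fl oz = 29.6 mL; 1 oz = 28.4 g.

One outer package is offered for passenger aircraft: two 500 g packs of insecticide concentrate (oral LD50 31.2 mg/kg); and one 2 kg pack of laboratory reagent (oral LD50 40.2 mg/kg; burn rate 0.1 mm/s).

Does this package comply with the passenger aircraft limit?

The insecticide concentrate has oral LD50 31.2 mg/kg, which is < 50 mg/kg, so it is Class 6.1 (Toxic).
Oral LD50 40.2 mg/kg meets the Class 6.1 criterion (Toxic), so the laboratory reagent is Class 6.1.
Class 6.1 net quantity: (two 500 g packs = 1 kg) + 2 kg = 3 kg.
Class 6.1 is Forbidden by passenger aircraft.

No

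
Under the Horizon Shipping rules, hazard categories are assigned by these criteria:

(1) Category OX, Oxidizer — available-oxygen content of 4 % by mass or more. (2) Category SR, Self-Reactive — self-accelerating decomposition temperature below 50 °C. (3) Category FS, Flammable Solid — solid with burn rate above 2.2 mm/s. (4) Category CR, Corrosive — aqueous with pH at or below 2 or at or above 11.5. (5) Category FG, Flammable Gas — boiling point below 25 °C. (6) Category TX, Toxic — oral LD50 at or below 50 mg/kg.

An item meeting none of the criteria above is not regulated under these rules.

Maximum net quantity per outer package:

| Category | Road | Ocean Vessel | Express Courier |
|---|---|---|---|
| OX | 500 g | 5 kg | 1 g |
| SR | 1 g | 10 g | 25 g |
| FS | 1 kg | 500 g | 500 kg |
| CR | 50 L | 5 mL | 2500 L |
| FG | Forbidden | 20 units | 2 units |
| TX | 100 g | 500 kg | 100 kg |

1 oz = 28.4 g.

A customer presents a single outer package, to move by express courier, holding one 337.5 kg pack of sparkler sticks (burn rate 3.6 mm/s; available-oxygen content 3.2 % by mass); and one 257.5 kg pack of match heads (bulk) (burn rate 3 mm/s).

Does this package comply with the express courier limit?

The sparkler sticks have burn rate 3.6 mm/s, which is > 2.2 mm/s, so they are Category FS (Flammable Solid).
Match heads (bulk): burn rate 3 mm/s > 2.2 mm/s → Category FS (Flammable Solid).
Total Category FS: 337.5 kg + 257.5 kg = 595 kg.
That exceeds the Category FS express courier limit of 500 kg.

No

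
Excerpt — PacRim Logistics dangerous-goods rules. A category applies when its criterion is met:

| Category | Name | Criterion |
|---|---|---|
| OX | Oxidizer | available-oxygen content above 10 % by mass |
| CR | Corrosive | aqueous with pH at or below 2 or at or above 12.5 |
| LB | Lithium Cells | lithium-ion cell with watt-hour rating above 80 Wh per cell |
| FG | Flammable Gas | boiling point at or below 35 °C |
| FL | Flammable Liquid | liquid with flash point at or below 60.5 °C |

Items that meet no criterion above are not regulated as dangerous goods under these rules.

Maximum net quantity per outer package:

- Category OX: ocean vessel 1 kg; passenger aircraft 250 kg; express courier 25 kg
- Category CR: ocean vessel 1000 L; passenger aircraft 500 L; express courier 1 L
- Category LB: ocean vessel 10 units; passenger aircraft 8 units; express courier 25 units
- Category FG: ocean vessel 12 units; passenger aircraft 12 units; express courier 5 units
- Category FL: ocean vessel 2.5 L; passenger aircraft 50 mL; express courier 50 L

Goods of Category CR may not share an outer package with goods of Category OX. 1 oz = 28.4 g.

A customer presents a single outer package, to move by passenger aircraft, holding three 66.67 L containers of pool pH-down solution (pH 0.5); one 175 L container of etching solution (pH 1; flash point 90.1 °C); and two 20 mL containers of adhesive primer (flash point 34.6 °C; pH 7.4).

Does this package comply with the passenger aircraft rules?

Pool pH-down solution: pH 0.5 ≤ 2 → Category CR (Corrosive).
pH 1 meets the Category CR criterion (Corrosive), so the etching solution is Category CR.
The adhesive primer has flash point 34.6 °C, which is ≤ 60.5 °C, so it is Category FL (Flammable Liquid).
Category CR net quantity: (three 66.67 L containers = 200.01 L) + 175 L = 375.01 L.
375.01 L ≤ 500 L (passenger aircraft limit, Category CR) — within limit.
Category FL quantity: two 20 mL containers = 40 mL.
40 mL ≤ 50 mL (passenger aircraft limit, Category FL) — within limit.
The segregation rule (Category CR with Category OX) does not apply to Category CR with Category FL.
Every hazard category is within its passenger aircraft limit and no segregation rule is violated.

Yes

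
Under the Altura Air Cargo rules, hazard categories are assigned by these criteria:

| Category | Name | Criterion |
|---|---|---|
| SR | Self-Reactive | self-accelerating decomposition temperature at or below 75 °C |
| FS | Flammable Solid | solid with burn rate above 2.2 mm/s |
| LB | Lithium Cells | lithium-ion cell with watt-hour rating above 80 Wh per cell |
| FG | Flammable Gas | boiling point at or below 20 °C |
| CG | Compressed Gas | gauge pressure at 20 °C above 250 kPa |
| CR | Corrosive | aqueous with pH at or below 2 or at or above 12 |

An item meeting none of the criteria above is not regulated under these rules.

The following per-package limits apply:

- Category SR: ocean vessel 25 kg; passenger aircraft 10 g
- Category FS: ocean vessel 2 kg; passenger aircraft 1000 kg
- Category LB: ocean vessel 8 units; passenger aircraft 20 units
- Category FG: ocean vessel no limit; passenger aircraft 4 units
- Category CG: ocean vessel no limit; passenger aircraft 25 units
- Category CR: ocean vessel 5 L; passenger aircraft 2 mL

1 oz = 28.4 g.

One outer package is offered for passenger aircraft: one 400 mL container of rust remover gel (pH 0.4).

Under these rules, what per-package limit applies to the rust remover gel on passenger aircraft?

2 mL

pH 0.4 meets the Category CR criterion (Corrosive), so the rust remover gel is Category CR.
The passenger aircraft limit for Category CR is 2 mL.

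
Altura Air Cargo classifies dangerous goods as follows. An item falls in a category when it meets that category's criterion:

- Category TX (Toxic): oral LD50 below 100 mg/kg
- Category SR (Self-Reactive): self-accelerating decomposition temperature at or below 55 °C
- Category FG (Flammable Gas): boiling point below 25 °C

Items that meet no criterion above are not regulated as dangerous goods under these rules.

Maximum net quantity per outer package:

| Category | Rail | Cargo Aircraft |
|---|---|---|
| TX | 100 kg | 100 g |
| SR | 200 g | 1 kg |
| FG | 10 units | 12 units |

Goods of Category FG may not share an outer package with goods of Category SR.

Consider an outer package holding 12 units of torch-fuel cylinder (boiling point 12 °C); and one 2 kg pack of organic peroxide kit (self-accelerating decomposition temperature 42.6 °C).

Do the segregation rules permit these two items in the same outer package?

Boiling point 12 °C meets the Category FG criterion (Flammable Gas), so the torch-fuel cylinder is Category FG.
Self-accelerating decomposition temperature 42.6 °C meets the Category SR criterion (Self-Reactive), so the organic peroxide kit is Category SR.
Category FG and Category SR may not share an outer package.

No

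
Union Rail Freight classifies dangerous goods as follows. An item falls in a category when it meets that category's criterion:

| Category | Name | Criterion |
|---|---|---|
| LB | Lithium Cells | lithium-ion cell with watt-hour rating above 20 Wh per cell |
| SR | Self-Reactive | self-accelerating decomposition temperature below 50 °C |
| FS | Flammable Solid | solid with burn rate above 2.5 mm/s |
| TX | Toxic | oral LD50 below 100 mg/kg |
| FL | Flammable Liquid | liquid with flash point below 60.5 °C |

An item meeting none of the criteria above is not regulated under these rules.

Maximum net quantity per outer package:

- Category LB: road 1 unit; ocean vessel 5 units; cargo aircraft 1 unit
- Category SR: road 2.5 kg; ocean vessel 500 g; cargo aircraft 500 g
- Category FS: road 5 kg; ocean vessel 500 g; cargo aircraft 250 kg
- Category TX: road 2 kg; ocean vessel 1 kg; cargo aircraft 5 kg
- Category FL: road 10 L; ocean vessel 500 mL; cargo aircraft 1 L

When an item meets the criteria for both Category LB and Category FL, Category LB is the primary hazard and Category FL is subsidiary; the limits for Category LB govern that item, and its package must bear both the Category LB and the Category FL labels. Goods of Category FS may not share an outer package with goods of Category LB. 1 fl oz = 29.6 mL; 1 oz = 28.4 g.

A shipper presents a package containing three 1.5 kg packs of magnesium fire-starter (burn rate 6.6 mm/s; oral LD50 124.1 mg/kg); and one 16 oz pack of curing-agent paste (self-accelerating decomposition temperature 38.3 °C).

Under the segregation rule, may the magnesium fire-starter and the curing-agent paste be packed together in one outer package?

Yes

With burn rate 6.6 mm/s (> 2.5 mm/s), the magnesium fire-starter falls in Category FS.
Self-accelerating decomposition temperature 38.3 °C meets the Category SR criterion (Self-Reactive), so the curing-agent paste is Category SR.
No segregation rule bars Category FS with Category SR.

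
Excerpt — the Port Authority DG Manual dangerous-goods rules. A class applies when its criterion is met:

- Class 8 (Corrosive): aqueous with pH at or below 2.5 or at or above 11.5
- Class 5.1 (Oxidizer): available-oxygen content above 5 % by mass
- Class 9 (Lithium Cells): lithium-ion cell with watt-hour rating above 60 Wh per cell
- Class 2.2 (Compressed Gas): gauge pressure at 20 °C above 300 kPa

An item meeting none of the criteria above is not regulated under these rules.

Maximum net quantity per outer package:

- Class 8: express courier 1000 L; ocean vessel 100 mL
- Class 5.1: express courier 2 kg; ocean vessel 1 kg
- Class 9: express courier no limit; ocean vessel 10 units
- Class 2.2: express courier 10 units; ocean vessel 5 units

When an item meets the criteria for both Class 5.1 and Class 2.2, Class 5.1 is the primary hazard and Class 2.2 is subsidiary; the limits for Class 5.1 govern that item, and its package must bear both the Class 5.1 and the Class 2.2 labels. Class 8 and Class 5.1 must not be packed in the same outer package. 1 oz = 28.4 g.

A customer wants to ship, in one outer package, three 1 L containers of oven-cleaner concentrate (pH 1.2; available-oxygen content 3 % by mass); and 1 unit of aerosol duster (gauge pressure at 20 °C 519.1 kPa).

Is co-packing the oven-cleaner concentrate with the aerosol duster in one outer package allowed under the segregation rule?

Yes

Oven-cleaner concentrate: pH 1.2 ≤ 2.5 → Class 8 (Corrosive).
Aerosol duster: gauge pressure at 20 °C 519.1 kPa > 300 kPa → Class 2.2 (Compressed Gas).
No segregation rule bars Class 8 with Class 2.2.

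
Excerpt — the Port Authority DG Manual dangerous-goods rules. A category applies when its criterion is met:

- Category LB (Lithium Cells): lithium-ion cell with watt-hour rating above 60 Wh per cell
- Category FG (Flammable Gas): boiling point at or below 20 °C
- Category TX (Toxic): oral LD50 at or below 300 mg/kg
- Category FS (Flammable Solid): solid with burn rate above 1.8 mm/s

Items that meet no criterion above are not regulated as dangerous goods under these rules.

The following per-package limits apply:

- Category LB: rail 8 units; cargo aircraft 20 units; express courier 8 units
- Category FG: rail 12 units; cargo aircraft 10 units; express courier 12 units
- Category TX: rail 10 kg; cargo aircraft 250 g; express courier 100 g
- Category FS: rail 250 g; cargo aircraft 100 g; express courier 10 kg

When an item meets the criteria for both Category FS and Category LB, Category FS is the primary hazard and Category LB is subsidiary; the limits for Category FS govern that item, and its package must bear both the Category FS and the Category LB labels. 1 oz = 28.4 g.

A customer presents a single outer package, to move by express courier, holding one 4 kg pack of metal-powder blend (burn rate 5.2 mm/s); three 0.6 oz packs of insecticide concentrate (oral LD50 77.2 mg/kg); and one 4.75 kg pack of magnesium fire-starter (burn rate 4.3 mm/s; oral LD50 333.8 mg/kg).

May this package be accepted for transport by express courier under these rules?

Metal-powder blend: burn rate 5.2 mm/s > 1.8 mm/s → Category FS (Flammable Solid).
Oral LD50 77.2 mg/kg meets the Category TX criterion (Toxic), so the insecticide concentrate is Category TX.
Magnesium fire-starter: burn rate 4.3 mm/s > 1.8 mm/s → Category FS (Flammable Solid).
Category FS net quantity: 4 kg + 4.75 kg = 8.75 kg.
8.75 kg ≤ 10 kg (express courier limit, Category FS) — within limit.
Category TX quantity: three 0.6 oz packs = 51.12 g.
That is within the Category TX express courier limit of 100 g.
Every hazard category is within its express courier limit and no segregation rule is violated.

Yes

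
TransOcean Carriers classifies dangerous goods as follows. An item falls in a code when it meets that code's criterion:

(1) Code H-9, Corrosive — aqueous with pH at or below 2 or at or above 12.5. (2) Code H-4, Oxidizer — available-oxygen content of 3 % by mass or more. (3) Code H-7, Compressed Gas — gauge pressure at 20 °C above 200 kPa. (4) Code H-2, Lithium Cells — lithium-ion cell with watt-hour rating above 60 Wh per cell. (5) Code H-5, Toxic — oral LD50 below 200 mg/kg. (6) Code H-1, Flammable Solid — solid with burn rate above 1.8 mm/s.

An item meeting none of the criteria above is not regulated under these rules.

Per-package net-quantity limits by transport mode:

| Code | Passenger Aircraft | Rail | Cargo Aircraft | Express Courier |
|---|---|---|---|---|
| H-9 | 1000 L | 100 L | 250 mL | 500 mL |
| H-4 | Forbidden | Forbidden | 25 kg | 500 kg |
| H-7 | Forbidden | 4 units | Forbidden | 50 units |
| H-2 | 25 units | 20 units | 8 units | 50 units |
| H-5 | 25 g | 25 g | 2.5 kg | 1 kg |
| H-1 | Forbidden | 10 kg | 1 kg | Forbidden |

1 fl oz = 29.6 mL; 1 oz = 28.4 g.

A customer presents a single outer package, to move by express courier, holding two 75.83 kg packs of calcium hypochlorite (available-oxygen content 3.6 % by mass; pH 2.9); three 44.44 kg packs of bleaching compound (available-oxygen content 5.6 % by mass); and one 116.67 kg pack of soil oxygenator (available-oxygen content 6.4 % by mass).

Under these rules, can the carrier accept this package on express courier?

The calcium hypochlorite has available-oxygen content 3.6 % by mass, which is ≥ 3 % by mass, so it is Code H-4 (Oxidizer).
Available-oxygen content 5.6 % by mass meets the Code H-4 criterion (Oxidizer), so the bleaching compound is Code H-4.
Available-oxygen content 6.4 % by mass meets the Code H-4 criterion (Oxidizer), so the soil oxygenator is Code H-4.
Code H-4 net quantity: (two 75.83 kg packs = 151.66 kg) + (three 44.44 kg packs = 133.32 kg) + 116.67 kg = 401.65 kg.
That is within the Code H-4 express courier limit of 500 kg.

Yes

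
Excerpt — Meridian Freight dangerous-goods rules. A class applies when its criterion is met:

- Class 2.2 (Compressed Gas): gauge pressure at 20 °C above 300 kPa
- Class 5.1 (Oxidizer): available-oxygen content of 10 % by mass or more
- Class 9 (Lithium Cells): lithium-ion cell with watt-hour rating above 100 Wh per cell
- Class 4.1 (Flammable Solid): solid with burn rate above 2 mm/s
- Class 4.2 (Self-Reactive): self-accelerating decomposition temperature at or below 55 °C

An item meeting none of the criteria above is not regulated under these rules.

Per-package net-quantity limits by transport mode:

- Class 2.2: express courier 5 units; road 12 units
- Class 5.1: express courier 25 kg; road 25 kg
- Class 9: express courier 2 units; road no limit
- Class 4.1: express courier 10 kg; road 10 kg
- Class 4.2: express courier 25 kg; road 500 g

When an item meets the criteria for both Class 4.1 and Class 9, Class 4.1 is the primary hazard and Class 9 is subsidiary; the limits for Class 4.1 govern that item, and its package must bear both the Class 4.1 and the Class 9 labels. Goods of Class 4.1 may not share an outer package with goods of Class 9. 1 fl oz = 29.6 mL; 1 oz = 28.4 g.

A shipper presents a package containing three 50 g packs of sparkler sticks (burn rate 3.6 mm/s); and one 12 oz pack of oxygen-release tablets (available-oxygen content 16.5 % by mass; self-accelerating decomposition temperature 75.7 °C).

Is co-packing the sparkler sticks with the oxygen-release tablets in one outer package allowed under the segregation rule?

The sparkler sticks have burn rate 3.6 mm/s, which is > 2 mm/s, so they are Class 4.1 (Flammable Solid).
With available-oxygen content 16.5 % by mass (≥ 10 % by mass), the oxygen-release tablets fall in Class 5.1.
No segregation rule bars Class 4.1 with Class 5.1.

Yes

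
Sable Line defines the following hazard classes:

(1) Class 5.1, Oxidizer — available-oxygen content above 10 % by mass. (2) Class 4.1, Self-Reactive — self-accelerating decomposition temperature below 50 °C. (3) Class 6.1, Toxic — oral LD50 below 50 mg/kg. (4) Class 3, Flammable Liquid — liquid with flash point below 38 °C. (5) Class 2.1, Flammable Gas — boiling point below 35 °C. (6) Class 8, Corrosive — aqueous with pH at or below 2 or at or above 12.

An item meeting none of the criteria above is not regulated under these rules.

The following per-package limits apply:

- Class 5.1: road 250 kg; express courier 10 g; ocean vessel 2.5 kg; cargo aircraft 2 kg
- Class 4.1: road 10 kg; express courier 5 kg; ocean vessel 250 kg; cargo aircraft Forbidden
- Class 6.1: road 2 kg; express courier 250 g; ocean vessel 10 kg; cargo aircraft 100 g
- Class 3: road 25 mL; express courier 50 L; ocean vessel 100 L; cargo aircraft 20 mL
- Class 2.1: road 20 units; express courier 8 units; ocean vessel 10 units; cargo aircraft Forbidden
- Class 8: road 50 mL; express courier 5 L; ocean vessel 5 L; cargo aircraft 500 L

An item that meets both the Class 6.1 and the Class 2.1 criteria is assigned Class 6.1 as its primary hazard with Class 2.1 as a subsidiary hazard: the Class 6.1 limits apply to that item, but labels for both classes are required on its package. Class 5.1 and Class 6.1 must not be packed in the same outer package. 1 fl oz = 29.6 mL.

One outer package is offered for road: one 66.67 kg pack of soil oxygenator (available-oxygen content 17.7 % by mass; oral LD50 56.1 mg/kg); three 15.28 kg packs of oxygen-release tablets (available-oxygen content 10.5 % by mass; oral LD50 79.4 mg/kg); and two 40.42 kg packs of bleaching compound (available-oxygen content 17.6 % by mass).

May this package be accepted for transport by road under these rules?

Soil oxygenator: available-oxygen content 17.7 % by mass > 10 % by mass → Class 5.1 (Oxidizer).
Oxygen-release tablets: available-oxygen content 10.5 % by mass > 10 % by mass → Class 5.1 (Oxidizer).
Available-oxygen content 17.6 % by mass meets the Class 5.1 criterion (Oxidizer), so the bleaching compound is Class 5.1.
Class 5.1 net quantity: 66.67 kg + (three 15.28 kg packs = 45.84 kg) + (two 40.42 kg packs = 80.84 kg) = 193.35 kg.
193.35 kg is within the road limit of 250 kg for Class 5.1.

Yes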